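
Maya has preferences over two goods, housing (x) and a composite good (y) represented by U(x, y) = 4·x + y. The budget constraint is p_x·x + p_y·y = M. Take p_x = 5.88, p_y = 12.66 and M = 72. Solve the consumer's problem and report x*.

x* = 12.2449

x gives more utility per dollar, so spend all income on x: x* = M/p_x, y* = 0.
Numerically: x* = 12.2449, y* = 0.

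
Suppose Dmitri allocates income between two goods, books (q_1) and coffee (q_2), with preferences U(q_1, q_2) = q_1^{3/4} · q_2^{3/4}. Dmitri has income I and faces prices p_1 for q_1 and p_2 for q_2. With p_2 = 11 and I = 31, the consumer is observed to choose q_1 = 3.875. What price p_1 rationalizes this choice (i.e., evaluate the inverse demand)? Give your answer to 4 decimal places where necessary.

Tangency: MRS = q_2/q_1 = p_1/p_2.
Rearranging, p_2·q_2 = p_1·q_1. Substituting into the budget gives p_1·q_1·(1 + 1) = I.
Demand: q_1*(p_1,p_2,I) = 0.5·I/p_1 and q_2* = 0.5·I/p_2.
Set q_1* = 3.875 in the demand function and solve for p_1: p_1 = 4.

p_1 = 4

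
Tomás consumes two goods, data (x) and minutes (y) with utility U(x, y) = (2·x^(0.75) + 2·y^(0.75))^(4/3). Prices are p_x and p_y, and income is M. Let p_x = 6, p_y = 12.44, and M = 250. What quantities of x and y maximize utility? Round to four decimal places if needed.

x* = 37.4633, y* = 2.0274

With the ratio pinned down, the budget gives x* = M/(p_x + p_y·(y/x)) and y* = (y/x)·x*.
Numerically y/x = 0.054116, so x* = 250/(6 + 12.44·0.054116) = 37.4633 and y* = 0.054116·37.4633 = 2.0274.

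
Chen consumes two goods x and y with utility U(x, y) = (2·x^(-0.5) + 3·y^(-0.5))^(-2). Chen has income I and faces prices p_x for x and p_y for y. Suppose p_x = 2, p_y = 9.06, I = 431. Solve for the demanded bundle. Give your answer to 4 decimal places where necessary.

MRS = MU_x/MU_y = (2/3)·(y/x)^(1.5). Set equal to p_x/p_y.
Solve for the ratio: y/x = [(3/2)·p_x/p_y]^(2/3).
With the ratio pinned down, the budget gives x* = I/(p_x + p_y·(y/x)) and y* = (y/x)·x*.
Numerically y/x = 0.478625, so x* = 431/(2 + 9.06·0.478625) = 68.0203 and y* = 0.478625·68.0203 = 32.5562.

x* = 68.0203, y* = 32.5562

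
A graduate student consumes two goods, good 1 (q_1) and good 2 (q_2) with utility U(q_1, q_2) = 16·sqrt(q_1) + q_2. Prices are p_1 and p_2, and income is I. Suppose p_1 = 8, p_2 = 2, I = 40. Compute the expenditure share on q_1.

Utility is quasi-linear in q_2; the FOC for q_1 is 8/√q_1 = p_1/p_2.
Thus q_1* = (8·p_2/p_1)² — independent of I — with the rest of income spent on q_2.
Plugging in: q_1* = (8·2/8)² = 4, q_2* = 4.
Expenditure on q_1: 8·4 = 32; share = 0.8.

share on q_1 = 0.8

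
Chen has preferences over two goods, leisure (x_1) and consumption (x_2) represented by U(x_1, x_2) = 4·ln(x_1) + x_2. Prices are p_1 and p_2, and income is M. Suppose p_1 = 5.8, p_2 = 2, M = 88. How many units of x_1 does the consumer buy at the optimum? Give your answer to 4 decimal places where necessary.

x_1* = 1.3793

So x_1*(p_1,p_2) = 4·p_2/p_1, independent of income; and x_2* = (M − 4·p_2)/p_2.
At the given prices: x_1* = 4·2/5.8 = 1.3793.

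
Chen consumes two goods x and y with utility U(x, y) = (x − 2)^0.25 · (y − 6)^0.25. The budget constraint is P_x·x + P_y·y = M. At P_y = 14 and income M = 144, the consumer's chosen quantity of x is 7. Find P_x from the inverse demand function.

P_x = 5

Let x' = x−2, y' = y−6. MRS = y'/x' = P_x/P_y.
After buying the subsistence bundle (2, 6), a share 0.5 of the remaining income goes to x: x* = 2 + 0.5·(M − 2P_x − 6P_y)/P_x.
Set x* = 7 in the demand function and solve for P_x: P_x = 5.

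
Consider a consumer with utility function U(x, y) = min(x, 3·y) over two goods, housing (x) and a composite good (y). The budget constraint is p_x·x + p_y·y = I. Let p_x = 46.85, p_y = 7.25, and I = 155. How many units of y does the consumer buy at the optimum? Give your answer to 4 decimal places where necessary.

Leontief preferences: the optimum is at the kink where x/3 = y/1, i.e. y = (1/3)·x.
Budget: p_x·x + p_y·(1/3)·x = I, so (3·p_x + p_y)·x = 3·I.
Demand: x*(p_x,p_y,I) = 3·I/(3·p_x + p_y), y* = I/(3·p_x + p_y).
Here 3·46.85 + 7.25 = 147.8, giving y* = 1.0487.

y* = 1.0487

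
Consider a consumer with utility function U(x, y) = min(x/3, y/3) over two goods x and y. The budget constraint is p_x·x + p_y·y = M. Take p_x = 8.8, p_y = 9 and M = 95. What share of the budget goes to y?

With perfect complements, no substitution: consume in ratio x:y = 3:3.
Budget: p_x·x + p_y·x = M, so (3·p_x + 3·p_y)·x = 3·M.
Demand: x*(p_x,p_y,M) = 3·M/(3·p_x + 3·p_y), y* = 3·M/(3·p_x + 3·p_y).
Here 3·8.8 + 3·9 = 53.4, giving x* = 5.3371 and y* = 5.3371.
Expenditure on y: 9·5.3371 = 48.0337; share = 0.5056.

share on y = 0.5056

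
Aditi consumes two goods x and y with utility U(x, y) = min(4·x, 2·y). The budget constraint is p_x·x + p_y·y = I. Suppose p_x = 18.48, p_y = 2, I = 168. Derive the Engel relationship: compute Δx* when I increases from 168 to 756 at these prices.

Δx* = 26.1566

Demand: x*(p_x,p_y,I) = 2·I/(2·p_x + 4·p_y), y* = 4·I/(2·p_x + 4·p_y).
Here 2·18.48 + 4·2 = 44.96, giving x* = 7.4733.
At I' = 756: x* = 33.6299. Change: 33.6299 − 7.4733 = 26.1566.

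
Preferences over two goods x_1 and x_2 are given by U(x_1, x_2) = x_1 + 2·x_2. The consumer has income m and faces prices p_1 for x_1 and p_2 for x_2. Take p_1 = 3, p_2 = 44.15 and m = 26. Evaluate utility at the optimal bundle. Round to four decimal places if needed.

Perfect substitutes: compare marginal utility per dollar. 1/p_1 vs 2/p_2 → 0.3333 vs 0.0453.
x_1 gives more utility per dollar, so spend all income on x_1: x_1* = m/p_1, x_2* = 0.
Numerically: x_1* = 8.6667, x_2* = 0.
Utility at the optimum: U(8.6667, 0) = 8.6667.

V = 8.6667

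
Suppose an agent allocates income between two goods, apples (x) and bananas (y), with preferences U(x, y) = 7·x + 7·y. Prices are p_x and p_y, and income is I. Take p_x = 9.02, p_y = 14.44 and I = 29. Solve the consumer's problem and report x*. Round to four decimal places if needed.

x* = 3.2151

x gives more utility per dollar, so spend all income on x: x* = I/p_x, y* = 0.
Numerically: x* = 3.2151, y* = 0.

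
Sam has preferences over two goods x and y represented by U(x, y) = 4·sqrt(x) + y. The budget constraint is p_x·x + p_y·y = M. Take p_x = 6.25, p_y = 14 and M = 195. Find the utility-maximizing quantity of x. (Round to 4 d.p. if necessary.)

x* = 20.0704

MU_x = 2/√x, MU_y = 1. Tangency: 2/√x = p_x/p_y.
Solve: √x = 2·p_y/p_x, so x*(p_x,p_y) = (2·p_y/p_x)², and y* = (M − p_x·x*)/p_y.
Plugging in: x* = (2·14/6.25)² = 20.0704.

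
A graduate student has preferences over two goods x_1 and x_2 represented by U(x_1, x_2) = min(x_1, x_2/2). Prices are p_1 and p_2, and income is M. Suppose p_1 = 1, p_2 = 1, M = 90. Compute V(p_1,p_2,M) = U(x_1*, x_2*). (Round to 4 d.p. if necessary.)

With perfect complements, no substitution: consume in ratio x_1:x_2 = 1:2.
Budget: p_1·x_1 + p_2·2·x_1 = M, so (p_1 + 2·p_2)·x_1 = M.
Demand: x_1*(p_1,p_2,M) = M/(p_1 + 2·p_2), x_2* = 2·M/(p_1 + 2·p_2).
Here 1 + 2·1 = 3, giving x_1* = 30 and x_2* = 60.
Utility at the optimum: U(30, 60) = 30.

V = 30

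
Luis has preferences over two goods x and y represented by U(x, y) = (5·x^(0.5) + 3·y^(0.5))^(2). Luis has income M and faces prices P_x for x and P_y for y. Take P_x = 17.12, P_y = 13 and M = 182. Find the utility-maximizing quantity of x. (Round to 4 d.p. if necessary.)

MU_x ∝ 5·x^(-0.5), MU_y ∝ 3·y^(-0.5), so MRS = (5/3)·(y/x)^(0.5) = P_x/P_y.
Solve for the ratio: y/x = [(3/5)·P_x/P_y]^(2).
Substitute y = (y/x)·x into the budget: x* = M/(P_x + P_y·(y/x)).
Numerically y/x = 0.624343, so x* = 182/(17.12 + 13·0.624343) = 7.2118.

x* = 7.2118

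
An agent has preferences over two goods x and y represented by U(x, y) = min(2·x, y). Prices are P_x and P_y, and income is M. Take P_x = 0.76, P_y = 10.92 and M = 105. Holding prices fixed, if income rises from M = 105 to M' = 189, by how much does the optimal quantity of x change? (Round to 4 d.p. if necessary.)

Δx* = 3.7168

Leontief preferences: the optimum is at the kink where x/1 = y/2, i.e. y = 2·x.
Budget: P_x·x + P_y·2·x = M, so (P_x + 2·P_y)·x = M.
Demand: x*(P_x,P_y,M) = M/(P_x + 2·P_y), y* = 2·M/(P_x + 2·P_y).
Here 0.76 + 2·10.92 = 22.6, giving x* = 4.646.
At M' = 189: x* = 8.3628. Change: 8.3628 − 4.646 = 3.7168.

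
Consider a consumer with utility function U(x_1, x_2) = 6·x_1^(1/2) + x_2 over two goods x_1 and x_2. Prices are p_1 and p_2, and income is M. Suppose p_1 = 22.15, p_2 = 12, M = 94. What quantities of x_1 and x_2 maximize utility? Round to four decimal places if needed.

x_1* = 2.6415, x_2* = 2.9575

MU_x_1 = 3/√x_1, MU_x_2 = 1. Tangency: 3/√x_1 = p_1/p_2.
Solve: √x_1 = 3·p_2/p_1, so x_1*(p_1,p_2) = (3·p_2/p_1)², and x_2* = (M − p_1·x_1*)/p_2.
Plugging in: x_1* = (3·12/22.15)² = 2.6415, x_2* = 2.9575.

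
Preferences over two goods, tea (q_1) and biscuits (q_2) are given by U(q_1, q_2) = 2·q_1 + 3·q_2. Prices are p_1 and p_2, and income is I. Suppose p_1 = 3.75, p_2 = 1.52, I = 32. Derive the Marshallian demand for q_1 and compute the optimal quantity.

Linear utility — the consumer picks whichever good has higher MU/price: 2/3.75 = 0.5333 vs 3/1.52 = 1.9737.
q_2 gives more utility per dollar, so spend all income on q_2: q_2* = I/p_2, q_1* = 0.
Numerically: q_1* = 0, q_2* = 21.0526.

q_1* = 0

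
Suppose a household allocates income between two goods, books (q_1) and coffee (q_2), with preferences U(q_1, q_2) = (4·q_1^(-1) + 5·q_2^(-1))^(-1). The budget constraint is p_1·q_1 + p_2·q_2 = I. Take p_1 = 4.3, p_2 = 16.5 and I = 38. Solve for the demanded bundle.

MU_q_1 ∝ 4·q_1^(-2), MU_q_2 ∝ 5·q_2^(-2), so MRS = (4/5)·(q_2/q_1)^(2) = p_1/p_2.
Hence q_2/q_1 = ((5/4)·p_1/p_2)^(1/(2)), i.e. raised to the 0.5 power.
With the ratio pinned down, the budget gives q_1* = I/(p_1 + p_2·(q_2/q_1)) and q_2* = (q_2/q_1)·q_1*.
Numerically q_2/q_1 = 0.570752, so q_1* = 38/(4.3 + 16.5·0.570752) = 2.7702 and q_2* = 0.570752·2.7702 = 1.5811.

q_1* = 2.7702, q_2* = 1.5811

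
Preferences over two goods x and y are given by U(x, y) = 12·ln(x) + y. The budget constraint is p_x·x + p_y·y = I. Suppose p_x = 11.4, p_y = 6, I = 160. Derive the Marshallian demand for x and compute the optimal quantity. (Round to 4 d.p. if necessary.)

x* = 6.3158

MU_x = 12/x, MU_y = 1. Tangency: 12/x = p_x/p_y.
So x*(p_x,p_y) = 12·p_y/p_x, independent of income; and y* = (I − 12·p_y)/p_y.
At the given prices: x* = 12·6/11.4 = 6.3158.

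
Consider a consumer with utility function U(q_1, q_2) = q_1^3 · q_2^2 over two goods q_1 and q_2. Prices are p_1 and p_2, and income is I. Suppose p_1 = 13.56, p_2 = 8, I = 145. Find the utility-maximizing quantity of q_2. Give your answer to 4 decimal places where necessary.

q_2* = 7.25

The MRS is (3/2)·q_2/q_1. Set MRS = p_1/p_2.
So 3·p_2·q_2 = 2·p_1·q_1; combined with the budget, a share 0.6 of income goes to q_1.
Demand: q_1*(p_1,p_2,I) = 0.6·I/p_1 and q_2* = 0.4·I/p_2.
At p_1=13.56, p_2=8, I=145: q_2* = 0.4·145/8 = 7.25.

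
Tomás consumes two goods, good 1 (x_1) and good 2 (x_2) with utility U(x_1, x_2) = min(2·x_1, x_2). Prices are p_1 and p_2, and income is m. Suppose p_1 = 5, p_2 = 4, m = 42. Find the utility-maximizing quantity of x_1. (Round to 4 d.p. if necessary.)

With perfect complements, no substitution: consume in ratio x_1:x_2 = 1:2.
Budget: p_1·x_1 + p_2·2·x_1 = m, so (p_1 + 2·p_2)·x_1 = m.
Demand: x_1*(p_1,p_2,m) = m/(p_1 + 2·p_2), x_2* = 2·m/(p_1 + 2·p_2).
Here 5 + 2·4 = 13, giving x_1* = 3.2308.

x_1* = 3.2308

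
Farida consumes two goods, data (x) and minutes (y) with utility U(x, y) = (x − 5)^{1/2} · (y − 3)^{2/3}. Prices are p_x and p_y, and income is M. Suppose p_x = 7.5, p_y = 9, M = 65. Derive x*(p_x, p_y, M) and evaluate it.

x* = 5.0286

MRS = (3/4)·(y−3)/(x−5). Tangency with p_x/p_y gives y−3 = (4/3)·(p_x/p_y)·(x−5).
After buying the subsistence bundle (5, 3), a share 3/7 of the remaining income goes to x: x* = 5 + 3/7·(M − 5p_x − 3p_y)/p_x.
Discretionary income = 65 − 5·7.5 − 3·9 = 0.5; x* = 5 + 3/7·0.5/7.5 = 5.0286.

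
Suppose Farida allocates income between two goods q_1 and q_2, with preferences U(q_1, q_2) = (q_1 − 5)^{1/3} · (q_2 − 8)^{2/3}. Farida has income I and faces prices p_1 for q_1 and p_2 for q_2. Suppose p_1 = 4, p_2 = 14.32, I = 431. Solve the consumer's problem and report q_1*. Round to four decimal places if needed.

q_1* = 29.7033

After buying the subsistence bundle (5, 8), a share 1/3 of the remaining income goes to q_1: q_1* = 5 + 1/3·(I − 5p_1 − 8p_2)/p_1.
Discretionary income = 431 − 5·4 − 8·14.32 = 296.44; q_1* = 5 + 1/3·296.44/4 = 29.7033.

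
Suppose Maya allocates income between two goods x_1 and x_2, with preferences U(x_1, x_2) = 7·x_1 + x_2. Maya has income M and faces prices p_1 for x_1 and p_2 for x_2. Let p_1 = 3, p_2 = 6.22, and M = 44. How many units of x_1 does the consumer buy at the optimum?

Numerically: x_1* = 14.6667, x_2* = 0.

x_1* = 14.6667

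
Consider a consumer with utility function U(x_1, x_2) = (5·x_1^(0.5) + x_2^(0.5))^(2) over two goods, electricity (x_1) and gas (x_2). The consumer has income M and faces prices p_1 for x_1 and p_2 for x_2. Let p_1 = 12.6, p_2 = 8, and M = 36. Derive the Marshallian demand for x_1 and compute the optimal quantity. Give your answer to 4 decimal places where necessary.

MU_x_1 ∝ 5·x_1^(-0.5), MU_x_2 ∝ x_2^(-0.5), so MRS = 5·(x_2/x_1)^(0.5) = p_1/p_2.
Hence x_2/x_1 = ((1/5)·p_1/p_2)^(1/(0.5)), i.e. raised to the 2 power.
Substitute x_2 = (x_2/x_1)·x_1 into the budget: x_1* = M/(p_1 + p_2·(x_2/x_1)).
Numerically x_2/x_1 = 0.099225, so x_1* = 36/(12.6 + 8·0.099225) = 2.6878.

x_1* = 2.6878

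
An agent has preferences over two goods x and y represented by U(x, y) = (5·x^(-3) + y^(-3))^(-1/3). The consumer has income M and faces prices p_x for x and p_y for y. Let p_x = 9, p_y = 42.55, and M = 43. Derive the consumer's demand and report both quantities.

MU_x ∝ 5·x^(-4), MU_y ∝ y^(-4), so MRS = 5·(y/x)^(4) = p_x/p_y.
Hence y/x = ((1/5)·p_x/p_y)^(1/(4)), i.e. raised to the 0.25 power.
With the ratio pinned down, the budget gives x* = M/(p_x + p_y·(y/x)) and y* = (y/x)·x*.
Numerically y/x = 0.453517, so x* = 43/(9 + 42.55·0.453517) = 1.5196 and y* = 0.453517·1.5196 = 0.6892.

x* = 1.5196, y* = 0.6892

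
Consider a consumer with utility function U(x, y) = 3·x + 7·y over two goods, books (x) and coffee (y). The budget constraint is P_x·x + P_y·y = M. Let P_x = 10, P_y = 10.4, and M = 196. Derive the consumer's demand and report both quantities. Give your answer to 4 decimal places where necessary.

x* = 0, y* = 18.8462

Linear utility — the consumer picks whichever good has higher MU/price: 3/10 = 0.3 vs 7/10.4 = 0.6731.
y gives more utility per dollar, so spend all income on y: y* = M/P_y, x* = 0.
Numerically: x* = 0, y* = 18.8462.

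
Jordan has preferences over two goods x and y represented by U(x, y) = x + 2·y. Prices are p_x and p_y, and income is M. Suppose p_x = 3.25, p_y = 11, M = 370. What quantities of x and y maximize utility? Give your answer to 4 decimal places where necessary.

Linear utility — the consumer picks whichever good has higher MU/price: 1/3.25 = 0.3077 vs 2/11 = 0.1818.
x gives more utility per dollar, so spend all income on x: x* = M/p_x, y* = 0.
Numerically: x* = 113.8462, y* = 0.

x* = 113.8462, y* = 0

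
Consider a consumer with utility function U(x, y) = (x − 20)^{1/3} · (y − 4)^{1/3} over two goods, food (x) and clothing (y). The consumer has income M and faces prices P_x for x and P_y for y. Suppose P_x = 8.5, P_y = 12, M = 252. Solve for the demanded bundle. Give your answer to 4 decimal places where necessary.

x* = 22, y* = 5.4167

This is Cobb-Douglas in (x−20, y−4): tangency gives 1/3·P_y·(y−4) = 1/3·P_x·(x−20).
After buying the subsistence bundle (20, 4), a share 0.5 of the remaining income goes to x: x* = 20 + 0.5·(M − 20P_x − 4P_y)/P_x.
Discretionary income = 252 − 20·8.5 − 4·12 = 34; x* = 20 + 0.5·34/8.5 = 22; y* = 4 + 0.5·34/12 = 5.4167.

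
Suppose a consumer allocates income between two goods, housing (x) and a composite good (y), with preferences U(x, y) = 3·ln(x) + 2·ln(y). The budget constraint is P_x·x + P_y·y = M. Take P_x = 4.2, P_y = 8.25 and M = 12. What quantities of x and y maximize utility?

MU_x/MU_y = (3·y)/(2·x); tangency sets this equal to P_x/P_y.
Rearranging, P_y·y = (2/3)·P_x·x. Substituting into the budget gives P_x·x·(1 + (2/3)) = M.
Demand: x*(P_x,P_y,M) = 0.6·M/P_x and y* = 0.4·M/P_y.
At P_x=4.2, P_y=8.25, M=12: x* = 0.6·12/4.2 = 1.7143, y* = 0.5818.

x* = 1.7143, y* = 0.5818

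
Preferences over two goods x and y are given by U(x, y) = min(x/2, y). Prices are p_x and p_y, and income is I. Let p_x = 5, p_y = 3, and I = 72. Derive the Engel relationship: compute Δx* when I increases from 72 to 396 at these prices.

Δx* = 49.8462

Here 2·5 + 3 = 13, giving x* = 11.0769.
At I' = 396: x* = 60.9231. Change: 60.9231 − 11.0769 = 49.8462.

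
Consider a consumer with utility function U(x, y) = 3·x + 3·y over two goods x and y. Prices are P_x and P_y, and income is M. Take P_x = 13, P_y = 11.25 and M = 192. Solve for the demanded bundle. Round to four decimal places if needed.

Linear utility — the consumer picks whichever good has higher MU/price: 3/13 = 0.2308 vs 3/11.25 = 0.2667.
y gives more utility per dollar, so spend all income on y: y* = M/P_y, x* = 0.
Numerically: x* = 0, y* = 17.0667.

x* = 0, y* = 17.0667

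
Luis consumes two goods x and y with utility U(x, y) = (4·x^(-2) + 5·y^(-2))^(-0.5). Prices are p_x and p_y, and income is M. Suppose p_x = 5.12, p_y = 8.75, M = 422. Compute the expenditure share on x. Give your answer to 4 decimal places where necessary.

share on x = 0.3937

From the CES first-order condition, (4/5)·(y/x)^(3) = p_x/p_y.
Hence y/x = ((5/4)·p_x/p_y)^(1/(3)), i.e. raised to the 1/3 power.
With the ratio pinned down, the budget gives x* = M/(p_x + p_y·(y/x)) and y* = (y/x)·x*.
Numerically y/x = 0.900998, so x* = 422/(5.12 + 8.75·0.900998) = 32.4522 and y* = 0.900998·32.4522 = 29.2394.
Expenditure on x: 5.12·32.4522 = 166.1553; share = 0.3937.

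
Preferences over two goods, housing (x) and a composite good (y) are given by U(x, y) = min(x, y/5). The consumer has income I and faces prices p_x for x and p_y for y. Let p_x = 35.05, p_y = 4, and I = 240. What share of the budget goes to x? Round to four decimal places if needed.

With perfect complements, no substitution: consume in ratio x:y = 1:5.
Budget: p_x·x + p_y·5·x = I, so (p_x + 5·p_y)·x = I.
Demand: x*(p_x,p_y,I) = I/(p_x + 5·p_y), y* = 5·I/(p_x + 5·p_y).
Here 35.05 + 5·4 = 55.05, giving x* = 4.3597 and y* = 21.7984.
Expenditure on x: 35.05·4.3597 = 152.8065; share = 0.6367.

share on x = 0.6367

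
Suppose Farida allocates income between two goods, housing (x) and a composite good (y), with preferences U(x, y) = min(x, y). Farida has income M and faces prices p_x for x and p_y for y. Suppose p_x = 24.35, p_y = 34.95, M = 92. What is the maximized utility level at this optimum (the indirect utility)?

V = 1.5514

Here 24.35 + 34.95 = 59.3, giving x* = 1.5514 and y* = 1.5514.
Utility at the optimum: U(1.5514, 1.5514) = 1.5514.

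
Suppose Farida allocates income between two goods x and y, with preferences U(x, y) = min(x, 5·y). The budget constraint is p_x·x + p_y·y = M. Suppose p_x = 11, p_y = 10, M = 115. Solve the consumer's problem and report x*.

x* = 8.8462

Demand: x*(p_x,p_y,M) = 5·M/(5·p_x + p_y), y* = M/(5·p_x + p_y).
Here 5·11 + 10 = 65, giving x* = 8.8462.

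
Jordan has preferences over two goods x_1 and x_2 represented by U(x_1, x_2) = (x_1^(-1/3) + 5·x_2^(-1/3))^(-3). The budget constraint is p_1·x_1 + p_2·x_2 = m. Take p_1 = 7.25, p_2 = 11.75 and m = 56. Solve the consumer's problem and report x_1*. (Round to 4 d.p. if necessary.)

MRS = MU_x_1/MU_x_2 = (1/5)·(x_2/x_1)^(4/3). Set equal to p_1/p_2.
Hence x_2/x_1 = (5·p_1/p_2)^(1/(4/3)), i.e. raised to the 0.75 power.
Substitute x_2 = (x_2/x_1)·x_1 into the budget: x_1* = m/(p_1 + p_2·(x_2/x_1)).
Numerically x_2/x_1 = 2.327837, so x_1* = 56/(7.25 + 11.75·2.327837) = 1.6184.

x_1* = 1.6184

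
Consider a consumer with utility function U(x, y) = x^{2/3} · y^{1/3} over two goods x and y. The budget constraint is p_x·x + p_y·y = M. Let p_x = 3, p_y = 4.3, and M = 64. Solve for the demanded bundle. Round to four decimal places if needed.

Tangency: MRS = 2·y/x = p_x/p_y.
So 2/3·p_y·y = 1/3·p_x·x; combined with the budget, a share 2/3 of income goes to x.
Demand: x*(p_x,p_y,M) = 2/3·M/p_x and y* = 1/3·M/p_y.
At p_x=3, p_y=4.3, M=64: x* = 2/3·64/3 = 14.2222, y* = 4.9612.

x* = 14.2222, y* = 4.9612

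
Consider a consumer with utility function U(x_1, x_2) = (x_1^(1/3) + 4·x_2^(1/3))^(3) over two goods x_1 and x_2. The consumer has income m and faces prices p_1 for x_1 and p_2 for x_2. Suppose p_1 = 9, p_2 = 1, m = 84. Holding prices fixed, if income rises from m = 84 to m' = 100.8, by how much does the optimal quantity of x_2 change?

Δx_2* = 16.128

From the CES first-order condition, (1/4)·(x_2/x_1)^(2/3) = p_1/p_2.
Solve for the ratio: x_2/x_1 = [4·p_1/p_2]^(1.5).
Substitute x_2 = (x_2/x_1)·x_1 into the budget: x_1* = m/(p_1 + p_2·(x_2/x_1)).
Numerically x_2/x_1 = 216, so x_1* = 84/(9 + 1·216) = 0.3733 and x_2* = 216·0.3733 = 80.64.
At m' = 100.8: x_2* = 96.768. Change: 96.768 − 80.64 = 16.128.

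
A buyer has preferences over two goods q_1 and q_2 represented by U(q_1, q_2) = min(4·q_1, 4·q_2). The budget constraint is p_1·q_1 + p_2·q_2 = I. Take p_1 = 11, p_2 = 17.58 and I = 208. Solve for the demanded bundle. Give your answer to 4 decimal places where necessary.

q_1* = 7.2778, q_2* = 7.2778

With perfect complements, no substitution: consume in ratio q_1:q_2 = 4:4.
Budget: p_1·q_1 + p_2·q_1 = I, so (4·p_1 + 4·p_2)·q_1 = 4·I.
Demand: q_1*(p_1,p_2,I) = 4·I/(4·p_1 + 4·p_2), q_2* = 4·I/(4·p_1 + 4·p_2).
Here 4·11 + 4·17.58 = 114.32, giving q_1* = 7.2778 and q_2* = 7.2778.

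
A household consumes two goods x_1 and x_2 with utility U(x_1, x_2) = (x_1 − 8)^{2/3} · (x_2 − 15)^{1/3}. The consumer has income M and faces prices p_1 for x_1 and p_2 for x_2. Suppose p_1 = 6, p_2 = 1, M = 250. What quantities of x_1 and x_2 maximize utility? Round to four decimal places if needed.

Let x_1' = x_1−8, x_2' = x_2−15. MRS = 2·x_2'/x_1' = p_1/p_2.
After buying the subsistence bundle (8, 15), a share 2/3 of the remaining income goes to x_1: x_1* = 8 + 2/3·(M − 8p_1 − 15p_2)/p_1.
Discretionary income = 250 − 8·6 − 15·1 = 187; x_1* = 8 + 2/3·187/6 = 28.7778; x_2* = 15 + 1/3·187/1 = 77.3333.

x_1* = 28.7778, x_2* = 77.3333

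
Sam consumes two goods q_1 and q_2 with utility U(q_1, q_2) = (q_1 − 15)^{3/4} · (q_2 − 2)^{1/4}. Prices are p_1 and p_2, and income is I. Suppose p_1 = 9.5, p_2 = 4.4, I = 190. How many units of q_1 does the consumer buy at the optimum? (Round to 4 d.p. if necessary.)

Let q_1' = q_1−15, q_2' = q_2−2. MRS = 3·q_2'/q_1' = p_1/p_2.
Substituting into the budget: q_1* = 15 + 0.75·(I − 15·p_1 − 2·p_2)/p_1, and q_2* = 2 + 0.25·(…)/p_2.
Discretionary income = 190 − 15·9.5 − 2·4.4 = 38.7; q_1* = 15 + 0.75·38.7/9.5 = 18.0553.

q_1* = 18.0553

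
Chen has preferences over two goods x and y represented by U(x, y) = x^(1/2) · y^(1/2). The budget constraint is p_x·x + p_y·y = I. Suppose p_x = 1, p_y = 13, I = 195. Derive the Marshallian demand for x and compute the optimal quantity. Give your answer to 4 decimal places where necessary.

x* = 97.5

MU_x/MU_y = (0.5·y)/(0.5·x); tangency sets this equal to p_x/p_y.
Rearranging, p_y·y = p_x·x. Substituting into the budget gives p_x·x·(1 + 1) = I.
Demand: x*(p_x,p_y,I) = 0.5·I/p_x and y* = 0.5·I/p_y.
At p_x=1, p_y=13, I=195: x* = 0.5·195/1 = 97.5.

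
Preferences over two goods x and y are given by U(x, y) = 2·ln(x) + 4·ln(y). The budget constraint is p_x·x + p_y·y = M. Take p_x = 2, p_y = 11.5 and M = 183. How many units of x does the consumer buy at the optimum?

MU_x/MU_y = (2·y)/(4·x); tangency sets this equal to p_x/p_y.
Rearranging, p_y·y = 2·p_x·x. Substituting into the budget gives p_x·x·(1 + 2) = M.
Demand: x*(p_x,p_y,M) = 1/3·M/p_x and y* = 2/3·M/p_y.
At p_x=2, p_y=11.5, M=183: x* = 1/3·183/2 = 30.5.

x* = 30.5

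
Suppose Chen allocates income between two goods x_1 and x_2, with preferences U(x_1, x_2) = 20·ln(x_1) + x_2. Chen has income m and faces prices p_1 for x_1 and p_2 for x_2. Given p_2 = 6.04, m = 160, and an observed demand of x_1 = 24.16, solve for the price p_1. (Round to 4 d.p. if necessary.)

Set MRS = p_1/p_2: (20/x_1)/1 = p_1/p_2.
So x_1*(p_1,p_2) = 20·p_2/p_1, independent of income; and x_2* = (m − 20·p_2)/p_2.
Set x_1* = 24.16 in the demand function and solve for p_1: p_1 = 5.

p_1 = 5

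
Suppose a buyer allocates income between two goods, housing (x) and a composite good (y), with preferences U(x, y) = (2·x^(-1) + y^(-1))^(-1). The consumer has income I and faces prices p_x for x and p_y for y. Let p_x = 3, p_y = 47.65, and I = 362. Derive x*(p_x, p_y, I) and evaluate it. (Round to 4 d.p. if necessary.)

x* = 31.6039

From the CES first-order condition, 2·(y/x)^(2) = p_x/p_y.
Hence y/x = ((1/2)·p_x/p_y)^(1/(2)), i.e. raised to the 0.5 power.
Substitute y = (y/x)·x into the budget: x* = I/(p_x + p_y·(y/x)).
Numerically y/x = 0.177425, so x* = 362/(3 + 47.65·0.177425) = 31.6039.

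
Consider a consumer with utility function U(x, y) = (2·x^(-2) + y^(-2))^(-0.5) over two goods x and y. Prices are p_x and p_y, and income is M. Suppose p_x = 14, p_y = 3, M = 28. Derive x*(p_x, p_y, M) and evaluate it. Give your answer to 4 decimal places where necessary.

MU_x ∝ 2·x^(-3), MU_y ∝ y^(-3), so MRS = 2·(y/x)^(3) = p_x/p_y.
Solve for the ratio: y/x = [(1/2)·p_x/p_y]^(1/3).
With the ratio pinned down, the budget gives x* = M/(p_x + p_y·(y/x)) and y* = (y/x)·x*.
Numerically y/x = 1.326352, so x* = 28/(14 + 3·1.326352) = 1.5574.

x* = 1.5574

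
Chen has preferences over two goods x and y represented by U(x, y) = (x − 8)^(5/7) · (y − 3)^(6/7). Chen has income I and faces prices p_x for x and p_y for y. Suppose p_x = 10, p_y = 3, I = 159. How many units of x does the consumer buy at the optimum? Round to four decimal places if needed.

This is Cobb-Douglas in (x−8, y−3): tangency gives 5/7·p_y·(y−3) = 6/7·p_x·(x−8).
After buying the subsistence bundle (8, 3), a share 5/11 of the remaining income goes to x: x* = 8 + 5/11·(I − 8p_x − 3p_y)/p_x.
Discretionary income = 159 − 8·10 − 3·3 = 70; x* = 8 + 5/11·70/10 = 11.1818.

x* = 11.1818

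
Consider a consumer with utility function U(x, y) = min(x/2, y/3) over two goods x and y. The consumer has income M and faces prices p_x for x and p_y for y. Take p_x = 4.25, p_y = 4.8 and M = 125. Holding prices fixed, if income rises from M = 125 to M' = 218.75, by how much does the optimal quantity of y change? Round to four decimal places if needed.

Leontief preferences: the optimum is at the kink where x/2 = y/3, i.e. y = (3/2)·x.
Budget: p_x·x + p_y·(3/2)·x = M, so (2·p_x + 3·p_y)·x = 2·M.
Demand: x*(p_x,p_y,M) = 2·M/(2·p_x + 3·p_y), y* = 3·M/(2·p_x + 3·p_y).
Here 2·4.25 + 3·4.8 = 22.9, giving y* = 16.3755.
At M' = 218.75: y* = 28.6572. Change: 28.6572 − 16.3755 = 12.2817.

Δy* = 12.2817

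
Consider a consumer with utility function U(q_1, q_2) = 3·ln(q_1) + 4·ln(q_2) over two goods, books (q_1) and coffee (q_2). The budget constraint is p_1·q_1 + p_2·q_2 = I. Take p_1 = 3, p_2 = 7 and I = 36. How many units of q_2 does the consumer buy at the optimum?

q_2* = 2.9388

At p_1=3, p_2=7, I=36: q_2* = 4/7·36/7 = 2.9388.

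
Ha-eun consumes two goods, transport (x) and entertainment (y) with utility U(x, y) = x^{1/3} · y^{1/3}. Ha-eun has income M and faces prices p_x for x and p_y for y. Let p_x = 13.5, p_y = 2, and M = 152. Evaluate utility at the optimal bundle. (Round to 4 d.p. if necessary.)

Demand: x*(p_x,p_y,M) = 0.5·M/p_x and y* = 0.5·M/p_y.
At p_x=13.5, p_y=2, M=152: x* = 0.5·152/13.5 = 5.6296, y* = 38.
Utility at the optimum: U(5.6296, 38) = 5.9807.

V = 5.9807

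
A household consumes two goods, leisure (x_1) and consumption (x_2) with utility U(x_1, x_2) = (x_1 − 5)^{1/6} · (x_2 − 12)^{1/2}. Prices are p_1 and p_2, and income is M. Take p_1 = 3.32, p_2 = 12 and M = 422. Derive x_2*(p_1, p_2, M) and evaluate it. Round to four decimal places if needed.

x_2* = 28.3375

Let x_1' = x_1−5, x_2' = x_2−12. MRS = (1/3)·x_2'/x_1' = p_1/p_2.
Substituting into the budget: x_1* = 5 + 0.25·(M − 5·p_1 − 12·p_2)/p_1, and x_2* = 12 + 0.75·(…)/p_2.
Discretionary income = 422 − 5·3.32 − 12·12 = 261.4; x_2* = 12 + 0.75·261.4/12 = 28.3375.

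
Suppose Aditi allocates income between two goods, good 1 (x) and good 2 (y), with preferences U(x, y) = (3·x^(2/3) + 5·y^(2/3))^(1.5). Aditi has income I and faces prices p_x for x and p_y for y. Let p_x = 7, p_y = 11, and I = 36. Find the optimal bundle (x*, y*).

x* = 1.7889, y* = 2.1343

With the ratio pinned down, the budget gives x* = I/(p_x + p_y·(y/x)) and y* = (y/x)·x*.
Numerically y/x = 1.19306, so x* = 36/(7 + 11·1.19306) = 1.7889 and y* = 1.19306·1.7889 = 2.1343.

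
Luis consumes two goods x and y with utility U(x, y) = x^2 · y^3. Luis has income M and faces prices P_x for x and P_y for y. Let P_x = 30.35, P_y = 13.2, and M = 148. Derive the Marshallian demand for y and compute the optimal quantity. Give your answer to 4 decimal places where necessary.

The MRS is (2/3)·y/x. Set MRS = P_x/P_y.
Rearranging, P_y·y = (3/2)·P_x·x. Substituting into the budget gives P_x·x·(1 + (3/2)) = M.
Demand: x*(P_x,P_y,M) = 0.4·M/P_x and y* = 0.6·M/P_y.
At P_x=30.35, P_y=13.2, M=148: y* = 0.6·148/13.2 = 6.7273.

y* = 6.7273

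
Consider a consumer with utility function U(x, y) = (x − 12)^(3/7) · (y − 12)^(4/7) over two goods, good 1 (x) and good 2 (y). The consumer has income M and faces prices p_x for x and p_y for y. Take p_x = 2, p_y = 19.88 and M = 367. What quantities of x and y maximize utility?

x* = 34.38, y* = 15.002

Discretionary income = 367 − 12·2 − 12·19.88 = 104.44; x* = 12 + 3/7·104.44/2 = 34.38; y* = 12 + 4/7·104.44/19.88 = 15.002.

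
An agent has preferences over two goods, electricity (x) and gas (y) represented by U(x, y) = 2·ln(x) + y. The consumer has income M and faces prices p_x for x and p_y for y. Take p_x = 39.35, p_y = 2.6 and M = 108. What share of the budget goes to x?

MU_x = 2/x, MU_y = 1. Tangency: 2/x = p_x/p_y.
So x*(p_x,p_y) = 2·p_y/p_x, independent of income; and y* = (M − 2·p_y)/p_y.
At the given prices: x* = 2·2.6/39.35 = 0.1321, and y* = 39.5385.
Expenditure on x: 39.35·0.1321 = 5.2; share = 0.0481.

share on x = 0.0481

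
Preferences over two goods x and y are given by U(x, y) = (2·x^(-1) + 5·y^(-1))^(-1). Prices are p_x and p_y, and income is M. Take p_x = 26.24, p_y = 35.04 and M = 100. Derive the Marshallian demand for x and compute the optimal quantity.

MU_x ∝ 2·x^(-2), MU_y ∝ 5·y^(-2), so MRS = (2/5)·(y/x)^(2) = p_x/p_y.
Solve for the ratio: y/x = [(5/2)·p_x/p_y]^(0.5).
With the ratio pinned down, the budget gives x* = M/(p_x + p_y·(y/x)) and y* = (y/x)·x*.
Numerically y/x = 1.368264, so x* = 100/(26.24 + 35.04·1.368264) = 1.348.

x* = 1.348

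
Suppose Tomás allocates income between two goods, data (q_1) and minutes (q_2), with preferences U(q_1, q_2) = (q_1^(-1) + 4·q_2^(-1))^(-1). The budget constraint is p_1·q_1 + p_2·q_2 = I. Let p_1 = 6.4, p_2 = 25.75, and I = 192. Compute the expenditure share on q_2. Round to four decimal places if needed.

MU_q_1 ∝ q_1^(-2), MU_q_2 ∝ 4·q_2^(-2), so MRS = (1/4)·(q_2/q_1)^(2) = p_1/p_2.
Hence q_2/q_1 = (4·p_1/p_2)^(1/(2)), i.e. raised to the 0.5 power.
With the ratio pinned down, the budget gives q_1* = I/(p_1 + p_2·(q_2/q_1)) and q_2* = (q_2/q_1)·q_1*.
Numerically q_2/q_1 = 0.997083, so q_1* = 192/(6.4 + 25.75·0.997083) = 5.986 and q_2* = 0.997083·5.986 = 5.9685.
Expenditure on q_2: 25.75·5.9685 = 153.6897; share = 0.8005.

share on q_2 = 0.8005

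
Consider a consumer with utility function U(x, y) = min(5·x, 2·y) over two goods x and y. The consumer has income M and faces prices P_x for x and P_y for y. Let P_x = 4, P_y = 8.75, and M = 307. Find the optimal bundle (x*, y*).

With perfect complements, no substitution: consume in ratio x:y = 2:5.
Budget: P_x·x + P_y·(5/2)·x = M, so (2·P_x + 5·P_y)·x = 2·M.
Demand: x*(P_x,P_y,M) = 2·M/(2·P_x + 5·P_y), y* = 5·M/(2·P_x + 5·P_y).
Here 2·4 + 5·8.75 = 51.75, giving x* = 11.8647 and y* = 29.6618.

x* = 11.8647, y* = 29.6618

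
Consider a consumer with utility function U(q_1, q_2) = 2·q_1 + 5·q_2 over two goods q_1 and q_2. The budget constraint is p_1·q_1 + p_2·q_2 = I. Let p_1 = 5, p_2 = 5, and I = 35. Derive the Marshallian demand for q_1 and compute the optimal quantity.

Perfect substitutes: compare marginal utility per dollar. 2/p_1 vs 5/p_2 → 0.4 vs 1.
q_2 gives more utility per dollar, so spend all income on q_2: q_2* = I/p_2, q_1* = 0.
Numerically: q_1* = 0, q_2* = 7.

q_1* = 0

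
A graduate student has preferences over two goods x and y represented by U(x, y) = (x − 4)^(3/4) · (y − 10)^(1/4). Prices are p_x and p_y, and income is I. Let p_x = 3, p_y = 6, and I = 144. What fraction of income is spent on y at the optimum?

share on y = 0.5417

Let x' = x−4, y' = y−10. MRS = 3·y'/x' = p_x/p_y.
Substituting into the budget: x* = 4 + 0.75·(I − 4·p_x − 10·p_y)/p_x, and y* = 10 + 0.25·(…)/p_y.
Discretionary income = 144 − 4·3 − 10·6 = 72; x* = 4 + 0.75·72/3 = 22; y* = 10 + 0.25·72/6 = 13.
Expenditure on y: 6·13 = 78; share = 0.5417.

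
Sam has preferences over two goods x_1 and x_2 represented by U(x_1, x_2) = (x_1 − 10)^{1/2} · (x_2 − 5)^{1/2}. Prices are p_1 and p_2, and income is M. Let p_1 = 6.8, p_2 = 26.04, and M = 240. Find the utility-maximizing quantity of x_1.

This is Cobb-Douglas in (x_1−10, x_2−5): tangency gives 0.5·p_2·(x_2−5) = 0.5·p_1·(x_1−10).
After buying the subsistence bundle (10, 5), a share 0.5 of the remaining income goes to x_1: x_1* = 10 + 0.5·(M − 10p_1 − 5p_2)/p_1.
Discretionary income = 240 − 10·6.8 − 5·26.04 = 41.8; x_1* = 10 + 0.5·41.8/6.8 = 13.0735.

x_1* = 13.0735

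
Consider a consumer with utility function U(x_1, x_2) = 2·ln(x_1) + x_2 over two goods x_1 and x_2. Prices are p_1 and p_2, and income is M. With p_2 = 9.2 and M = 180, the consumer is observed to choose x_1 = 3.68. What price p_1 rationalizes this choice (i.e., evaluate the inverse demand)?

MU_x_1 = 2/x_1, MU_x_2 = 1. Tangency: 2/x_1 = p_1/p_2.
So x_1*(p_1,p_2) = 2·p_2/p_1, independent of income; and x_2* = (M − 2·p_2)/p_2.
Set x_1* = 3.68 in the demand function and solve for p_1: p_1 = 5.

p_1 = 5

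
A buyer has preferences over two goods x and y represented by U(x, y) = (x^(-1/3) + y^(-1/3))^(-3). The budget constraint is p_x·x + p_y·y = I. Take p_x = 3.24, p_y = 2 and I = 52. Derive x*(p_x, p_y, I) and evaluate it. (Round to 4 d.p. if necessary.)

x* = 8.508

MU_x ∝ x^(-4/3), MU_y ∝ y^(-4/3), so MRS = (y/x)^(4/3) = p_x/p_y.
Solve for the ratio: y/x = [p_x/p_y]^(0.75).
Substitute y = (y/x)·x into the budget: x* = I/(p_x + p_y·(y/x)).
Numerically y/x = 1.43594, so x* = 52/(3.24 + 2·1.43594) = 8.508.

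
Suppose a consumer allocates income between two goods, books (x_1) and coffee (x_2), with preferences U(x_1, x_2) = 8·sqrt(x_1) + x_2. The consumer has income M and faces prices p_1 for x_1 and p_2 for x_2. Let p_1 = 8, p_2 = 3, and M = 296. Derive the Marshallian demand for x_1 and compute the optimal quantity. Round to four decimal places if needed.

Utility is quasi-linear in x_2; the FOC for x_1 is 4/√x_1 = p_1/p_2.
Solve: √x_1 = 4·p_2/p_1, so x_1*(p_1,p_2) = (4·p_2/p_1)², and x_2* = (M − p_1·x_1*)/p_2.
Plugging in: x_1* = (4·3/8)² = 2.25.

x_1* = 2.25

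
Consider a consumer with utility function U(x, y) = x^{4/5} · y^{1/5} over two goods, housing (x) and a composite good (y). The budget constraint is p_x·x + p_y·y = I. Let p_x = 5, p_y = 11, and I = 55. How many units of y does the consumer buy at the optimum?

y* = 1

Tangency: MRS = 4·y/x = p_x/p_y.
Rearranging, p_y·y = (1/4)·p_x·x. Substituting into the budget gives p_x·x·(1 + (1/4)) = I.
Demand: x*(p_x,p_y,I) = 0.8·I/p_x and y* = 0.2·I/p_y.
At p_x=5, p_y=11, I=55: y* = 0.2·55/11 = 1.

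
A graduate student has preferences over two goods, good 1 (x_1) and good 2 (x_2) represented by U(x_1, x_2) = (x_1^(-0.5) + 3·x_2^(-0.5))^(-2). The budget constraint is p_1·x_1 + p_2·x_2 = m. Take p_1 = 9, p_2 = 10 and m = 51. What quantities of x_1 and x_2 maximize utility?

x_1* = 1.7964, x_2* = 3.4832

MRS = MU_x_1/MU_x_2 = (1/3)·(x_2/x_1)^(1.5). Set equal to p_1/p_2.
Solve for the ratio: x_2/x_1 = [3·p_1/p_2]^(2/3).
Substitute x_2 = (x_2/x_1)·x_1 into the budget: x_1* = m/(p_1 + p_2·(x_2/x_1)).
Numerically x_2/x_1 = 1.938991, so x_1* = 51/(9 + 10·1.938991) = 1.7964 and x_2* = 1.938991·1.7964 = 3.4832.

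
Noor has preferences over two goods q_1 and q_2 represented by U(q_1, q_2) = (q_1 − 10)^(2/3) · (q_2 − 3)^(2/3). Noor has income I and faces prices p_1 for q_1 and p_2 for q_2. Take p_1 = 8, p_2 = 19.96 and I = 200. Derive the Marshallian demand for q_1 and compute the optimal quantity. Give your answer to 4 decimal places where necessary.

Let q_1' = q_1−10, q_2' = q_2−3. MRS = q_2'/q_1' = p_1/p_2.
Substituting into the budget: q_1* = 10 + 0.5·(I − 10·p_1 − 3·p_2)/p_1, and q_2* = 3 + 0.5·(…)/p_2.
Discretionary income = 200 − 10·8 − 3·19.96 = 60.12; q_1* = 10 + 0.5·60.12/8 = 13.7575.

q_1* = 13.7575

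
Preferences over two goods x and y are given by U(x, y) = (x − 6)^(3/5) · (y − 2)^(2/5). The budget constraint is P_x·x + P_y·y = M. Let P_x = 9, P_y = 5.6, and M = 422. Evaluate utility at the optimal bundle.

Let x' = x−6, y' = y−2. MRS = (3/2)·y'/x' = P_x/P_y.
After buying the subsistence bundle (6, 2), a share 0.6 of the remaining income goes to x: x* = 6 + 0.6·(M − 6P_x − 2P_y)/P_x.
Discretionary income = 422 − 6·9 − 2·5.6 = 356.8; x* = 6 + 0.6·356.8/9 = 29.7867; y* = 2 + 0.4·356.8/5.6 = 27.4857.
Utility at the optimum: U(29.7867, 27.4857) = 24.4523.

V = 24.4523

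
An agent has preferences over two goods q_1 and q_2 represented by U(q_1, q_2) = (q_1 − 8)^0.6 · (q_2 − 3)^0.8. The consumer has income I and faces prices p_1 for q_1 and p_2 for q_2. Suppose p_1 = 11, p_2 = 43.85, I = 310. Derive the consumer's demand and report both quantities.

q_1* = 11.524, q_2* = 4.1787

Let q_1' = q_1−8, q_2' = q_2−3. MRS = (3/4)·q_2'/q_1' = p_1/p_2.
Substituting into the budget: q_1* = 8 + 3/7·(I − 8·p_1 − 3·p_2)/p_1, and q_2* = 3 + 4/7·(…)/p_2.
Discretionary income = 310 − 8·11 − 3·43.85 = 90.45; q_1* = 8 + 3/7·90.45/11 = 11.524; q_2* = 3 + 4/7·90.45/43.85 = 4.1787.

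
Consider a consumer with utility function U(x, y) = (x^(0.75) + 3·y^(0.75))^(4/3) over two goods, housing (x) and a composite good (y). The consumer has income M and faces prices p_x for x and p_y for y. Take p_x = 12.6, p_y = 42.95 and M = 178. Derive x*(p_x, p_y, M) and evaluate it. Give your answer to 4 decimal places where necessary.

x* = 4.6393

From the CES first-order condition, (1/3)·(y/x)^(0.25) = p_x/p_y.
Hence y/x = (3·p_x/p_y)^(1/(0.25)), i.e. raised to the 4 power.
Substitute y = (y/x)·x into the budget: x* = M/(p_x + p_y·(y/x)).
Numerically y/x = 0.599949, so x* = 178/(12.6 + 42.95·0.599949) = 4.6393.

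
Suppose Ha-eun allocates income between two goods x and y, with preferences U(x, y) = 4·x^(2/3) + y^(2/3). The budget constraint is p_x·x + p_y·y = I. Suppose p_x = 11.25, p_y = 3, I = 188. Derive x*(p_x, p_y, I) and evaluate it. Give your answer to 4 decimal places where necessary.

With the ratio pinned down, the budget gives x* = I/(p_x + p_y·(y/x)) and y* = (y/x)·x*.
Numerically y/x = 0.823975, so x* = 188/(11.25 + 3·0.823975) = 13.7007.

x* = 13.7007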